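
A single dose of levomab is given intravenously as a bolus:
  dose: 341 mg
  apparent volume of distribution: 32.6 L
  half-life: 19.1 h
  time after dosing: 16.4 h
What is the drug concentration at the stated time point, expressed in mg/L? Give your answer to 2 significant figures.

C₀ = Dose / Vd = 341.0 / 32.6 = 10.46 mg/L
k = ln2 / t½ = 0.693147 / 19.1 = 0.03629 h⁻¹
C = C₀ · e^(−k·t) = 10.46 × e^(−0.03629 × 16.4)
  = 10.46 × 0.5515 = 5.769 mg/L

5.8 mg/L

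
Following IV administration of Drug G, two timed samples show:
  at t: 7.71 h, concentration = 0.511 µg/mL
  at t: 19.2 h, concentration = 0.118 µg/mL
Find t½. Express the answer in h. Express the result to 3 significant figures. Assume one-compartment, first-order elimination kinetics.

5.43 h

k = ln(C₁/C₂) / (t₂ − t₁) = ln(0.511/0.118) / (19.2 − 7.71)
  = 1.466 / 11.49 = 0.1276 h⁻¹
t½ = ln2 / k = 0.693147 / 0.1276 = 5.432 h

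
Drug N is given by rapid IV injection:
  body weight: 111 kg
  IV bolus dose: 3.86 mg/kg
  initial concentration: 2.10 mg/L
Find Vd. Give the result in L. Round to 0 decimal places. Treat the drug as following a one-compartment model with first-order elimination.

Dose = 3.86 × 111 = 428.5 mg
Vd = Dose / C₀ = 428.5 / 2.10 = 204.0 L

204 L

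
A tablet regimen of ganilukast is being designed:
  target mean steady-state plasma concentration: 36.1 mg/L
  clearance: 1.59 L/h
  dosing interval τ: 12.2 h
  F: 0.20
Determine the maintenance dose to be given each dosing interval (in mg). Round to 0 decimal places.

At steady state, F × (Dose/τ) = Css × CL.
Dose = Css × CL × τ / F = 36.1 × 1.590 × 12.2 / 0.20 = 3501 mg

3501 mg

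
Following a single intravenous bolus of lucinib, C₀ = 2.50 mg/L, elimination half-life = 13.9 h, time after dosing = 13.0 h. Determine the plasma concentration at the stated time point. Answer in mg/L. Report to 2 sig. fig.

k = ln2 / t½ = 0.693147 / 13.9 = 0.04987 h⁻¹
C = C₀ · e^(−k·t) = 2.500 × e^(−0.04987 × 13.0)
  = 2.500 × 0.5229 = 1.307 mg/L

1.3 mg/L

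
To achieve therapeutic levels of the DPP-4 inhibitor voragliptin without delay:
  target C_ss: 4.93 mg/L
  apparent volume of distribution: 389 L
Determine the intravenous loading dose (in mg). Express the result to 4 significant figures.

1918 mg

LD = Css × Vd = 4.93 × 389 = 1918 mg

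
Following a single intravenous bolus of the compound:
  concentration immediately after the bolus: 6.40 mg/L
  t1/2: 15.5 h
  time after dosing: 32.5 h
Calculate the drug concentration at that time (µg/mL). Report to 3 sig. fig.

k = ln2 / t½ = 0.693147 / 15.5 = 0.04472 h⁻¹
C = C₀ · e^(−k·t) = 6.400 × e^(−0.04472 × 32.5)
  = 6.400 × 0.2338 = 1.496 mg/L
(1.496 mg/L = 1.496 µg/mL)

1.50 µg/mL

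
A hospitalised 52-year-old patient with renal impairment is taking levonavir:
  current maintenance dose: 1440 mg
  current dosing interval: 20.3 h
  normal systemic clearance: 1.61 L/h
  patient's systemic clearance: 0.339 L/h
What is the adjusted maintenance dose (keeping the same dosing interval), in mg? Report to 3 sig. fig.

To keep the same average steady-state level, dosing rate must scale with clearance.
CL ratio = 0.339 / 1.61 = 0.2106
New dose (same interval) = 1440 × 0.2106 = 303.3 mg

303 mg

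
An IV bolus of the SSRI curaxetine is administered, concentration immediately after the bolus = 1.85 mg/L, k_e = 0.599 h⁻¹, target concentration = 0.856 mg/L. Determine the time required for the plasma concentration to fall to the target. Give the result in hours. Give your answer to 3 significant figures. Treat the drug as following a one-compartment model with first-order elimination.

t = ln(C₀ / C) / k = ln(1.850 / 0.856) / 0.5990
  = ln(2.161) / 0.5990 = 0.7706 / 0.5990 = 1.286 h

1.29 h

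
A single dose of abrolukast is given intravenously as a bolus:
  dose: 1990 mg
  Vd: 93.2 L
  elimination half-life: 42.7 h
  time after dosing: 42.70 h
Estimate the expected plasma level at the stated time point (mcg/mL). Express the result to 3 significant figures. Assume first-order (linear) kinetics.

C₀ = Dose / Vd = 1990 / 93.2 = 21.35 mg/L
k = ln2 / t½ = 0.693147 / 42.7 = 0.01623 h⁻¹
t / t½ = 42.70 / 42.7 = 1 half-lives
C = C₀ × (1/2)^1 = 21.35 × 0.5000 = 10.68 mg/L
(10.68 mg/L = 10.68 mcg/mL)

10.7 mcg/mL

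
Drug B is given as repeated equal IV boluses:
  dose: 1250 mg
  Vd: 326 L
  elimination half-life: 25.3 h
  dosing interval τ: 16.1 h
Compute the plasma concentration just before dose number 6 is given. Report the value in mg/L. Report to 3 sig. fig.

C₀ per dose = Dose / Vd = 1250 / 326 = 3.834 mg/L
k = ln2 / t½ = 0.693147 / 25.3 = 0.02740 h⁻¹
Fraction remaining after one interval: r = e^(−kτ) = e^(−0.02740 × 16.1) = 0.6433
Before dose 6, 5 doses have been given (aged 1τ, 2τ, 3τ, 4τ, 5τ).
C_trough = C₀ × (r + r² + … + r^5) = C₀ × r(1−r^5)/(1−r)
        = 3.834 × 0.6433 × (1 − 0.1102) / (1 − 0.6433) = 6.153 mg/L

6.15 mg/L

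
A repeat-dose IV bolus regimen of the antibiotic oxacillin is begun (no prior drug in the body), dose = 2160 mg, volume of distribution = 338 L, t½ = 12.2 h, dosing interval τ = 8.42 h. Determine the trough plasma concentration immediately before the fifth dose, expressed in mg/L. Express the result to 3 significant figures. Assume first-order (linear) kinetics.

8.88 mg/L

C₀ per dose = Dose / Vd = 2160 / 338 = 6.391 mg/L
k = ln2 / t½ = 0.693147 / 12.2 = 0.05682 h⁻¹
Fraction remaining after one interval: r = e^(−kτ) = e^(−0.05682 × 8.42) = 0.6198
Before dose 5, 4 doses have been given (aged 1τ, 2τ, 3τ, 4τ).
C_trough = C₀ × (r + r² + … + r^4) = C₀ × r(1−r^4)/(1−r)
        = 6.391 × 0.6198 × (1 − 0.1476) / (1 − 0.6198) = 8.881 mg/L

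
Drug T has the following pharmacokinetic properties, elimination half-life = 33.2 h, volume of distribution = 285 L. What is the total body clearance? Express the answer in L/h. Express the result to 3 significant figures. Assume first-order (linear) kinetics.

k = ln2 / t½ = 0.693147 / 33.2 = 0.02088 h⁻¹
CL = k × Vd = 0.02088 × 285 = 5.951 L/h

5.95 L/h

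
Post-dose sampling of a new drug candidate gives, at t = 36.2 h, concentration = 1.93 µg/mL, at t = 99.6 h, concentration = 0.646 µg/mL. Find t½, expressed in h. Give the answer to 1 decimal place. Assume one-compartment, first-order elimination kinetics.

40.2 h

k = ln(C₁/C₂) / (t₂ − t₁) = ln(1.93/0.646) / (99.6 − 36.2)
  = 1.094 / 63.40 = 0.01726 h⁻¹
t½ = ln2 / k = 0.693147 / 0.01726 = 40.16 h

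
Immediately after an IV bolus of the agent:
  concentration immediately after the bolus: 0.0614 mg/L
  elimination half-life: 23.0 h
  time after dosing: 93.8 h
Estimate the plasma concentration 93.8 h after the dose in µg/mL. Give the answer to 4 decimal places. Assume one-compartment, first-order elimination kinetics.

0.0036 µg/mL

k = ln2 / t½ = 0.693147 / 23.0 = 0.03014 h⁻¹
C = C₀ · e^(−k·t) = 0.06140 × e^(−0.03014 × 93.8)
  = 0.06140 × 0.05918 = 0.003634 mg/L
(0.003634 mg/L = 0.003634 µg/mL)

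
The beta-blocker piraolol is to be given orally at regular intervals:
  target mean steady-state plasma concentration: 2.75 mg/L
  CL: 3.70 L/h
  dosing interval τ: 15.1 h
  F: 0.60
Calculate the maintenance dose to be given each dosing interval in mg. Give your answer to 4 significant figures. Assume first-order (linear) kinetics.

256.1 mg

At steady state, F × (Dose/τ) = Css × CL.
Dose = Css × CL × τ / F = 2.75 × 3.700 × 15.1 / 0.60 = 256.1 mg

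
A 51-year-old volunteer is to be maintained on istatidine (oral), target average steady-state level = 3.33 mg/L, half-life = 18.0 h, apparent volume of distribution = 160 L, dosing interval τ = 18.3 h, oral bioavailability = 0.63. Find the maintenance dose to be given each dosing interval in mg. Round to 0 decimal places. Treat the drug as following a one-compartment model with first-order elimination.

k = ln2 / t½ = 0.693147 / 18.0 = 0.03851 h⁻¹
CL = k × Vd = 0.03851 × 160 = 6.162 L/h
At steady state, F × (Dose/τ) = Css × CL.
Dose = Css × CL × τ / F = 3.33 × 6.162 × 18.3 / 0.63 = 596.0 mg

596 mg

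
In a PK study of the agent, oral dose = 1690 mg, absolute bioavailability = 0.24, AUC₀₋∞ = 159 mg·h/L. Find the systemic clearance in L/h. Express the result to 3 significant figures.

CL = F·Dose / AUC = 0.24 × 1690 / 159 = 2.551 L/h

2.55 L/h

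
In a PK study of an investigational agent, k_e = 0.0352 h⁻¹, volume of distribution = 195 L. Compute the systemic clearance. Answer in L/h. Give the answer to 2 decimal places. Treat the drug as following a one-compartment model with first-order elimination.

CL = k × Vd = 0.0352 × 195 = 6.864 L/h

6.86 L/h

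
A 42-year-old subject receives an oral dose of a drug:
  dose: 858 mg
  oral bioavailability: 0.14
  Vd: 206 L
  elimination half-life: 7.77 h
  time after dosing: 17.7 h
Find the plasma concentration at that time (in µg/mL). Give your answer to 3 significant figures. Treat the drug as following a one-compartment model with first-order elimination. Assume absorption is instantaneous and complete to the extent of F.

0.120 µg/mL

Amount reaching circulation = F × Dose = 0.14 × 858.0 = 120.1 mg
C₀ = F·Dose / Vd = 120.1 / 206 = 0.5830 mg/L
k = ln2 / t½ = 0.693147 / 7.77 = 0.08921 h⁻¹
C = C₀ · e^(−k·t) = 0.5830 × e^(−0.08921 × 17.7)
  = 0.5830 × 0.2062 = 0.1202 mg/L
(0.1202 mg/L = 0.1202 µg/mL)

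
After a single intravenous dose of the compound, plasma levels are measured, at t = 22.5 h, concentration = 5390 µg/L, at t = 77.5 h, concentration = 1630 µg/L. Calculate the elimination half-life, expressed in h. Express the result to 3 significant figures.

k = ln(C₁/C₂) / (t₂ − t₁) = ln(5390/1630) / (77.5 − 22.5)
  = 1.196 / 55.00 = 0.02175 h⁻¹
t½ = ln2 / k = 0.693147 / 0.02175 = 31.87 h

31.9 h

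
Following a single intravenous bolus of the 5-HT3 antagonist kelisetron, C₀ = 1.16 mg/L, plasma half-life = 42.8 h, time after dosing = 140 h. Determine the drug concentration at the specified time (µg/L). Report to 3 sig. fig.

k = ln2 / t½ = 0.693147 / 42.8 = 0.01620 h⁻¹
C = C₀ · e^(−k·t) = 1.160 × e^(−0.01620 × 140)
  = 1.160 × 0.1035 = 0.1201 mg/L
Convert: 0.1201 mg/L × 1000 = 120.1 µg/L

120 µg/L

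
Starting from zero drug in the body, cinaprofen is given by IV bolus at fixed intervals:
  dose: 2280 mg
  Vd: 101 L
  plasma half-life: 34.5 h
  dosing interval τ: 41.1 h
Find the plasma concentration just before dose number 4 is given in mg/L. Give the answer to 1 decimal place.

C₀ per dose = Dose / Vd = 2280 / 101 = 22.57 mg/L
k = ln2 / t½ = 0.693147 / 34.5 = 0.02009 h⁻¹
Fraction remaining after one interval: r = e^(−kτ) = e^(−0.02009 × 41.1) = 0.4379
Before dose 4, 3 doses have been given (aged 1τ, 2τ, 3τ).
C_trough = C₀ × (r + r² + … + r^3) = C₀ × r(1−r^3)/(1−r)
        = 22.57 × 0.4379 × (1 − 0.08397) / (1 − 0.4379) = 16.11 mg/L

16.1 mg/L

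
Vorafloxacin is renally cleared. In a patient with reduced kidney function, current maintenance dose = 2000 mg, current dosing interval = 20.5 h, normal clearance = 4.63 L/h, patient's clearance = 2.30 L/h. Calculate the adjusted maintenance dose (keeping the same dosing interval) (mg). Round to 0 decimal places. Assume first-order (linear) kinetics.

994 mg

To keep the same average steady-state level, dosing rate must scale with clearance.
CL ratio = 2.30 / 4.63 = 0.4968
New dose (same interval) = 2000 × 0.4968 = 993.6 mg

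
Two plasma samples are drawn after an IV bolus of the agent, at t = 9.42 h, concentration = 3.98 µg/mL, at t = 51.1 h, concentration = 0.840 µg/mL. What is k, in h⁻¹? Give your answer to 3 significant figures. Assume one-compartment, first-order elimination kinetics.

0.0373 h⁻¹

k = ln(C₁/C₂) / (t₂ − t₁) = ln(3.98/0.840) / (51.1 − 9.42)
  = 1.556 / 41.68 = 0.03733 h⁻¹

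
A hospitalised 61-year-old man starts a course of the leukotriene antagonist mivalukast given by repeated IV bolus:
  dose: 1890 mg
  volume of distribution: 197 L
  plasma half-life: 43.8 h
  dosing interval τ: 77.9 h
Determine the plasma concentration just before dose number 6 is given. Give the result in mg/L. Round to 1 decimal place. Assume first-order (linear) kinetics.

C₀ per dose = Dose / Vd = 1890 / 197 = 9.594 mg/L
k = ln2 / t½ = 0.693147 / 43.8 = 0.01583 h⁻¹
Fraction remaining after one interval: r = e^(−kτ) = e^(−0.01583 × 77.9) = 0.2914
Before dose 6, 5 doses have been given (aged 1τ, 2τ, 3τ, 4τ, 5τ).
C_trough = C₀ × (r + r² + … + r^5) = C₀ × r(1−r^5)/(1−r)
        = 9.594 × 0.2914 × (1 − 0.002101) / (1 − 0.2914) = 3.937 mg/L

3.9 mg/L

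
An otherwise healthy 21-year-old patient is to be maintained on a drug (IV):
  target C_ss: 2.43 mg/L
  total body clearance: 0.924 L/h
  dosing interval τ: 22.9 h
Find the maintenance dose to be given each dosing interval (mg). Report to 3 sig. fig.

51.4 mg

At steady state, Dose/τ = Css × CL.
Dose = Css × CL × τ = 2.43 × 0.9240 × 22.9 = 51.42 mg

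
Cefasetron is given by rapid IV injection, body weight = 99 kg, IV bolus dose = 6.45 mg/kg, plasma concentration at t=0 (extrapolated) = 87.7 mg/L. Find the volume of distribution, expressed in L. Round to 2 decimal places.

7.28 L

Dose = 6.45 × 99 = 638.6 mg
Vd = Dose / C₀ = 638.6 / 87.7 = 7.282 L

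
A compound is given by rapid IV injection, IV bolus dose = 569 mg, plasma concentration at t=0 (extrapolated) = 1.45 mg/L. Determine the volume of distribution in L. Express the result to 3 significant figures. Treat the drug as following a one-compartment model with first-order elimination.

392 L

Vd = Dose / C₀ = 569.0 / 1.45 = 392.4 L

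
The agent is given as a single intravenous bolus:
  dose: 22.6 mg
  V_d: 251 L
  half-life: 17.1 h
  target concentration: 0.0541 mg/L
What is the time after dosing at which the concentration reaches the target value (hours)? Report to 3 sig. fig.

12.6 h

C₀ = Dose / Vd = 22.60 / 251 = 0.09004 mg/L
k = ln2 / t½ = 0.693147 / 17.1 = 0.04053 h⁻¹
t = ln(C₀ / C) / k = ln(0.09004 / 0.0541) / 0.04053
  = ln(1.664) / 0.04053 = 0.5092 / 0.04053 = 12.56 h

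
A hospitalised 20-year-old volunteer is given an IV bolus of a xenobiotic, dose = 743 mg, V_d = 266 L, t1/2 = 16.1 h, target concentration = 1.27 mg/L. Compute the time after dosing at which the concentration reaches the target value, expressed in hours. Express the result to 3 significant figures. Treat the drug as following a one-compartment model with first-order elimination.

C₀ = Dose / Vd = 743.0 / 266 = 2.793 mg/L
k = ln2 / t½ = 0.693147 / 16.1 = 0.04305 h⁻¹
t = ln(C₀ / C) / k = ln(2.793 / 1.27) / 0.04305
  = ln(2.199) / 0.04305 = 0.7880 / 0.04305 = 18.30 h

18.3 h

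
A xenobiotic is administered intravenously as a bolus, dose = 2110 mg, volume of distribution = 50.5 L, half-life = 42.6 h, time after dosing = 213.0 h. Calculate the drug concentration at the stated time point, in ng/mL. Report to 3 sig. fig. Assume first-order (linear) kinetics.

1310 ng/mL

C₀ = Dose / Vd = 2110 / 50.5 = 41.78 mg/L
k = ln2 / t½ = 0.693147 / 42.6 = 0.01627 h⁻¹
t / t½ = 213.0 / 42.6 = 5 half-lives
C = C₀ × (1/2)^5 = 41.78 × 0.03125 = 1.306 mg/L
Convert: 1.306 mg/L × 1000 = 1306 ng/mL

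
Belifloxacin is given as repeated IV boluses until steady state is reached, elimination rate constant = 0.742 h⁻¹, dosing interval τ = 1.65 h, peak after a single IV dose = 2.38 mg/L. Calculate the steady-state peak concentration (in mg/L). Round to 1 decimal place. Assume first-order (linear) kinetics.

3.4 mg/L

e^(−kτ) = e^(−0.7420 × 1.65) = 0.2940
Accumulation ratio R = 1 / (1 − e^(−kτ)) = 1 / (1 − 0.2940) = 1.416
Steady-state peak = C₀ × R = 2.38 × 1.416 = 3.370 mg/L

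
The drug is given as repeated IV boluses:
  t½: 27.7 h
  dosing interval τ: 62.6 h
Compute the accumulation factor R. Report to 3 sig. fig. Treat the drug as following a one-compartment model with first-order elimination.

1.26

k = ln2 / t½ = 0.693147 / 27.7 = 0.02502 h⁻¹
e^(−kτ) = e^(−0.02502 × 62.6) = 0.2088
Accumulation ratio R = 1 / (1 − e^(−kτ)) = 1 / (1 − 0.2088) = 1.264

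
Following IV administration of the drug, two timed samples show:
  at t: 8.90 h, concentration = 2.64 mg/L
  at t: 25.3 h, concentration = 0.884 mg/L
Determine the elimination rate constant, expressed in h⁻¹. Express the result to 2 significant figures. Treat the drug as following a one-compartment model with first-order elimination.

k = ln(C₁/C₂) / (t₂ − t₁) = ln(2.64/0.884) / (25.3 − 8.90)
  = 1.094 / 16.40 = 0.06671 h⁻¹

0.067 h⁻¹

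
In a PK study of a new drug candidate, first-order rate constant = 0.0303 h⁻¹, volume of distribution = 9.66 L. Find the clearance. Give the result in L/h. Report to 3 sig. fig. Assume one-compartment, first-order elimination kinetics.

CL = k × Vd = 0.0303 × 9.66 = 0.2927 L/h

0.293 L/h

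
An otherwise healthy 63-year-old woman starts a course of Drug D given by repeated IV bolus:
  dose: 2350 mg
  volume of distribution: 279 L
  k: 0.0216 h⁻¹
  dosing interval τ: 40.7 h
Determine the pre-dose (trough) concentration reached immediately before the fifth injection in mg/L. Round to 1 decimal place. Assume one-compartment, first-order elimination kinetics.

C₀ per dose = Dose / Vd = 2350 / 279 = 8.423 mg/L
Fraction remaining after one interval: r = e^(−kτ) = e^(−0.02160 × 40.7) = 0.4151
Before dose 5, 4 doses have been given (aged 1τ, 2τ, 3τ, 4τ).
C_trough = C₀ × (r + r² + … + r^4) = C₀ × r(1−r^4)/(1−r)
        = 8.423 × 0.4151 × (1 − 0.02969) / (1 − 0.4151) = 5.800 mg/L

5.8 mg/L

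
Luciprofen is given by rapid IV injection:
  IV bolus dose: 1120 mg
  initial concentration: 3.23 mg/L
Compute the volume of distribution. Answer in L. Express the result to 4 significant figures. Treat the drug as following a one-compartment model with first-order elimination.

346.7 L

Vd = Dose / C₀ = 1120 / 3.23 = 346.7 L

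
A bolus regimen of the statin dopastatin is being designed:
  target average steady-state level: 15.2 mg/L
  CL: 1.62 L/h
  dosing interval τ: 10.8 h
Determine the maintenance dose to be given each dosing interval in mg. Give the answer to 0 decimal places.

At steady state, Dose/τ = Css × CL.
Dose = Css × CL × τ = 15.2 × 1.620 × 10.8 = 265.9 mg

266 mg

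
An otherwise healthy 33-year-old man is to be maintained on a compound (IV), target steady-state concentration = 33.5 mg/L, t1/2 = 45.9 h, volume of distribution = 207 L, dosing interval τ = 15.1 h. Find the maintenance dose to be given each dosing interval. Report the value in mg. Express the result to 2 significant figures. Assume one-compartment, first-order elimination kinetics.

k = ln2 / t½ = 0.693147 / 45.9 = 0.01510 h⁻¹
CL = k × Vd = 0.01510 × 207 = 3.126 L/h
At steady state, Dose/τ = Css × CL.
Dose = Css × CL × τ = 33.5 × 3.126 × 15.1 = 1581 mg

1600 mg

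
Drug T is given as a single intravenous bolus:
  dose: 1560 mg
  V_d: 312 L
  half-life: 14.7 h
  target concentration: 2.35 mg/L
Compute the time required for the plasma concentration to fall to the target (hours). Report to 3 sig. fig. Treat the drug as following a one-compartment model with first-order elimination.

16.0 h

C₀ = Dose / Vd = 1560 / 312 = 5.000 mg/L
k = ln2 / t½ = 0.693147 / 14.7 = 0.04715 h⁻¹
t = ln(C₀ / C) / k = ln(5.000 / 2.35) / 0.04715
  = ln(2.128) / 0.04715 = 0.7552 / 0.04715 = 16.02 h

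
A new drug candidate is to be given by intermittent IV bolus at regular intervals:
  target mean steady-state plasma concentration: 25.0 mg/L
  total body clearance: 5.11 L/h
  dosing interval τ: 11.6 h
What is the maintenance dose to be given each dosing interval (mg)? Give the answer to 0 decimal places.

1482 mg

At steady state, Dose/τ = Css × CL.
Dose = Css × CL × τ = 25.0 × 5.110 × 11.6 = 1482 mg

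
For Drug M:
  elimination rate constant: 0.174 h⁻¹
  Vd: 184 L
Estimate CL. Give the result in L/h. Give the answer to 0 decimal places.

32 L/h

CL = k × Vd = 0.174 × 184 = 32.02 L/h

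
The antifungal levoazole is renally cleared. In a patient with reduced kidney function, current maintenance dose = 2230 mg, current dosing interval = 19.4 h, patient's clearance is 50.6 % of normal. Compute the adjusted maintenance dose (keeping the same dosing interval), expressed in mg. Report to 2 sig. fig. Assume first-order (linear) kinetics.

To keep the same average steady-state level, dosing rate must scale with clearance.
CL ratio = 50.6 / 100 = 0.5060
New dose (same interval) = 2230 × 0.5060 = 1128 mg

1100 mg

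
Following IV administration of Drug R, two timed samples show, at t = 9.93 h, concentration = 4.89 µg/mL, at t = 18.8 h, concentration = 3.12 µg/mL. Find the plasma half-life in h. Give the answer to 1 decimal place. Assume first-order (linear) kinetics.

13.7 h

k = ln(C₁/C₂) / (t₂ − t₁) = ln(4.89/3.12) / (18.8 − 9.93)
  = 0.4494 / 8.870 = 0.05067 h⁻¹
t½ = ln2 / k = 0.693147 / 0.05067 = 13.68 h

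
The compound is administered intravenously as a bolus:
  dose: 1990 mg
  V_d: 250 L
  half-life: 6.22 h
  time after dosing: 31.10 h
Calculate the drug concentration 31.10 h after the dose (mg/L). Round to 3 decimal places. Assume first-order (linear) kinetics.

C₀ = Dose / Vd = 1990 / 250 = 7.960 mg/L
k = ln2 / t½ = 0.693147 / 6.22 = 0.1114 h⁻¹
t / t½ = 31.10 / 6.22 = 5 half-lives
C = C₀ × (1/2)^5 = 7.960 × 0.03125 = 0.2488 mg/L

0.249 mg/L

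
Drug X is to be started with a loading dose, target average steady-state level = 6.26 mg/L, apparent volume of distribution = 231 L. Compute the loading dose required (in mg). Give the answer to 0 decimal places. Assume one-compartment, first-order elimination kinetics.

LD = Css × Vd = 6.26 × 231 = 1446 mg

1446 mg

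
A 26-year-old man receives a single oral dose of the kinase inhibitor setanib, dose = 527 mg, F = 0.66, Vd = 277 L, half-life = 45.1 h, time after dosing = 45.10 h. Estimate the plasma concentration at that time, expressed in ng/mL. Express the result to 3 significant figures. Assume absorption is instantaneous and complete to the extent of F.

628 ng/mL

Amount reaching circulation = F × Dose = 0.66 × 527.0 = 347.8 mg
C₀ = F·Dose / Vd = 347.8 / 277 = 1.256 mg/L
k = ln2 / t½ = 0.693147 / 45.1 = 0.01537 h⁻¹
t / t½ = 45.10 / 45.1 = 1 half-lives
C = C₀ × (1/2)^1 = 1.256 × 0.5000 = 0.6280 mg/L
Convert: 0.6280 mg/L × 1000 = 628.0 ng/mL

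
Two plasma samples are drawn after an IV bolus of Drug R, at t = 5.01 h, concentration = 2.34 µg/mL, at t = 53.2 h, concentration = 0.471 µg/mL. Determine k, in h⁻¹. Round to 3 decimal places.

k = ln(C₁/C₂) / (t₂ − t₁) = ln(2.34/0.471) / (53.2 − 5.01)
  = 1.603 / 48.19 = 0.03326 h⁻¹

0.033 h⁻¹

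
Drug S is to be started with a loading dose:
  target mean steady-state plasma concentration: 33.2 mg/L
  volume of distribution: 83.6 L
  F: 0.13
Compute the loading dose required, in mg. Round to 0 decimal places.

21350 mg

LD = Css × Vd / F = 33.2 × 83.6 / 0.13 = 21350 mg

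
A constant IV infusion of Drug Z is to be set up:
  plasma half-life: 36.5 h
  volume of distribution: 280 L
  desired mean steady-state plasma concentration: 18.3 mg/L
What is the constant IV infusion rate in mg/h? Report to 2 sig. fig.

k = ln2 / t½ = 0.693147 / 36.5 = 0.01899 h⁻¹
CL = k × Vd = 0.01899 × 280 = 5.317 L/h
At steady state, infusion rate R₀ = Css × CL = 18.3 × 5.317 = 97.30 mg/h

97 mg/h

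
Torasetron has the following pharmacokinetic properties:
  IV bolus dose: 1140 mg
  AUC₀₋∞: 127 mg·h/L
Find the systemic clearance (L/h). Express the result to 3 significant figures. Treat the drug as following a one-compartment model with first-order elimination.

CL = Dose / AUC = 1140 / 127 = 8.976 L/h

8.98 L/h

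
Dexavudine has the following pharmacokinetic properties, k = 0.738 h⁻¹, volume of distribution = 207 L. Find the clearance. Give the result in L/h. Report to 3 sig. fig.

CL = k × Vd = 0.738 × 207 = 152.8 L/h

153 L/h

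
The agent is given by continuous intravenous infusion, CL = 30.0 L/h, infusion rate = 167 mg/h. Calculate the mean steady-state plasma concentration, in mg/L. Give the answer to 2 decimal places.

5.57 mg/L

At steady state Css = R₀ / CL = 167 / 30.00 = 5.567 mg/L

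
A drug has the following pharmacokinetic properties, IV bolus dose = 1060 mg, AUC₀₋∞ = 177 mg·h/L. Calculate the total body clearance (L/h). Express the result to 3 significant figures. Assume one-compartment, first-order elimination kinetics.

CL = Dose / AUC = 1060 / 177 = 5.989 L/h

5.99 L/h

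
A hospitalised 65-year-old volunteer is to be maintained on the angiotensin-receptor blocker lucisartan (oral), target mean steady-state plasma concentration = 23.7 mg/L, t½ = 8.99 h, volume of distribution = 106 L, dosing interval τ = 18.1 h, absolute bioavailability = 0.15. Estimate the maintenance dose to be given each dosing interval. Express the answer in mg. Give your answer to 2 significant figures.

k = ln2 / t½ = 0.693147 / 8.99 = 0.07710 h⁻¹
CL = k × Vd = 0.07710 × 106 = 8.173 L/h
At steady state, F × (Dose/τ) = Css × CL.
Dose = Css × CL × τ / F = 23.7 × 8.173 × 18.1 / 0.15 = 23370 mg

23000 mg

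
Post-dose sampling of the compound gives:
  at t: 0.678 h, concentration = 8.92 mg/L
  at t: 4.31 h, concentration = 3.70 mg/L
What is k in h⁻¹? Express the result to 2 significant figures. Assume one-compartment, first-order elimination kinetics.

0.24 h⁻¹

k = ln(C₁/C₂) / (t₂ − t₁) = ln(8.92/3.70) / (4.31 − 0.678)
  = 0.8800 / 3.632 = 0.2423 h⁻¹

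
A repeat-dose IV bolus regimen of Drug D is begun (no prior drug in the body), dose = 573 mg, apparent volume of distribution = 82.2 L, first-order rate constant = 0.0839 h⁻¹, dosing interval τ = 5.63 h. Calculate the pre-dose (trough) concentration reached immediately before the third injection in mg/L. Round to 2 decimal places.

7.06 mg/L

C₀ per dose = Dose / Vd = 573 / 82.2 = 6.971 mg/L
Fraction remaining after one interval: r = e^(−kτ) = e^(−0.08390 × 5.63) = 0.6235
Before dose 3, 2 doses have been given (aged 1τ, 2τ).
C_trough = C₀ × (r + r²) = 6.971 × (0.6235 + 0.3888) = 7.057 mg/L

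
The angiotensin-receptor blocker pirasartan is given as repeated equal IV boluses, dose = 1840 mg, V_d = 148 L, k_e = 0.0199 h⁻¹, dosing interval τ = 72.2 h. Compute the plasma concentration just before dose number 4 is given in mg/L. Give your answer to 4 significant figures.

C₀ per dose = Dose / Vd = 1840 / 148 = 12.43 mg/L
Fraction remaining after one interval: r = e^(−kτ) = e^(−0.01990 × 72.2) = 0.2377
Before dose 4, 3 doses have been given (aged 1τ, 2τ, 3τ).
C_trough = C₀ × (r + r² + … + r^3) = C₀ × r(1−r^3)/(1−r)
        = 12.43 × 0.2377 × (1 − 0.01343) / (1 − 0.2377) = 3.824 mg/L

3.824 mg/L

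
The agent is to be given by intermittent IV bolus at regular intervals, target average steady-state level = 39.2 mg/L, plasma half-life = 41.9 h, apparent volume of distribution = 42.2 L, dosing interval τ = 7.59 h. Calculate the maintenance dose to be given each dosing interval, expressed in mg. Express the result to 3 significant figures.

k = ln2 / t½ = 0.693147 / 41.9 = 0.01654 h⁻¹
CL = k × Vd = 0.01654 × 42.2 = 0.6980 L/h
At steady state, Dose/τ = Css × CL.
Dose = Css × CL × τ = 39.2 × 0.6980 × 7.59 = 207.7 mg

208 mg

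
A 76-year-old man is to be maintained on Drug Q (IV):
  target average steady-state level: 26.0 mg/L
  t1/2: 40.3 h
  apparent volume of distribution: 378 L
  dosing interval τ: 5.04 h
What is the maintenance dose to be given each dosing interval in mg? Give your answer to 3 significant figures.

852 mg

k = ln2 / t½ = 0.693147 / 40.3 = 0.01720 h⁻¹
CL = k × Vd = 0.01720 × 378 = 6.502 L/h
At steady state, Dose/τ = Css × CL.
Dose = Css × CL × τ = 26.0 × 6.502 × 5.04 = 852.0 mg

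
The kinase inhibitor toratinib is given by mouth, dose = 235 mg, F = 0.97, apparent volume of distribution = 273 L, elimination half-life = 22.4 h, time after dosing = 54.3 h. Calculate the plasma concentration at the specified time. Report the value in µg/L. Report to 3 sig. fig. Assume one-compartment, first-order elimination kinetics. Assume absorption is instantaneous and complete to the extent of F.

156 µg/L

Amount reaching circulation = F × Dose = 0.97 × 235.0 = 228.0 mg
C₀ = F·Dose / Vd = 228.0 / 273 = 0.8352 mg/L
k = ln2 / t½ = 0.693147 / 22.4 = 0.03094 h⁻¹
C = C₀ · e^(−k·t) = 0.8352 × e^(−0.03094 × 54.3)
  = 0.8352 × 0.1864 = 0.1557 mg/L
Convert: 0.1557 mg/L × 1000 = 155.7 µg/L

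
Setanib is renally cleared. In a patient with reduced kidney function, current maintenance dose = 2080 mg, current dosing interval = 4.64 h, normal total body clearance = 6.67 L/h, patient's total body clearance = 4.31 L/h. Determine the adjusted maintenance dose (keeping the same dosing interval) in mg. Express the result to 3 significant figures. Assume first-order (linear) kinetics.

1340 mg

To keep the same average steady-state level, dosing rate must scale with clearance.
CL ratio = 4.31 / 6.67 = 0.6462
New dose (same interval) = 2080 × 0.6462 = 1344 mg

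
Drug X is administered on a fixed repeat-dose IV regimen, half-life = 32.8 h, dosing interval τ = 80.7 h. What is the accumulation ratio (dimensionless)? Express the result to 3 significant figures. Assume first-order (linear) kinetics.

k = ln2 / t½ = 0.693147 / 32.8 = 0.02113 h⁻¹
e^(−kτ) = e^(−0.02113 × 80.7) = 0.1817
Accumulation ratio R = 1 / (1 − e^(−kτ)) = 1 / (1 − 0.1817) = 1.222

1.22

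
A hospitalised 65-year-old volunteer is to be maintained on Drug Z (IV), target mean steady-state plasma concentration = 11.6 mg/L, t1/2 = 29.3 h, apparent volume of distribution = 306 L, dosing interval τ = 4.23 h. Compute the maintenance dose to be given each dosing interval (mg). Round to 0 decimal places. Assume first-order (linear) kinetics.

355 mg

k = ln2 / t½ = 0.693147 / 29.3 = 0.02366 h⁻¹
CL = k × Vd = 0.02366 × 306 = 7.240 L/h
At steady state, Dose/τ = Css × CL.
Dose = Css × CL × τ = 11.6 × 7.240 × 4.23 = 355.3 mg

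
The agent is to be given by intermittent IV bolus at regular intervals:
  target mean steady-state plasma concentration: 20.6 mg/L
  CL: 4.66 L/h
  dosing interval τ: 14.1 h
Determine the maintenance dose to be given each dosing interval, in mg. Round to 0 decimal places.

At steady state, Dose/τ = Css × CL.
Dose = Css × CL × τ = 20.6 × 4.660 × 14.1 = 1354 mg

1354 mg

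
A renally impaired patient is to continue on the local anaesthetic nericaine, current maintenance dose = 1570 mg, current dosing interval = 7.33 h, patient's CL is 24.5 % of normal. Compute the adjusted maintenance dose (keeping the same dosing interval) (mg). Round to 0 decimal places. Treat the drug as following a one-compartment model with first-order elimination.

To keep the same average steady-state level, dosing rate must scale with clearance.
CL ratio = 24.5 / 100 = 0.2450
New dose (same interval) = 1570 × 0.2450 = 384.7 mg

385 mg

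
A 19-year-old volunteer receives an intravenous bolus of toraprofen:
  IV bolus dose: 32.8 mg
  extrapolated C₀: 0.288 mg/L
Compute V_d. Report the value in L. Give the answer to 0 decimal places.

114 L

Vd = Dose / C₀ = 32.80 / 0.288 = 113.9 L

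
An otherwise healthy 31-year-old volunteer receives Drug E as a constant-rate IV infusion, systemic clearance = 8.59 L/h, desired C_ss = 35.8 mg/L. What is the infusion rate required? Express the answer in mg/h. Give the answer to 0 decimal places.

308 mg/h

At steady state, infusion rate R₀ = Css × CL = 35.8 × 8.590 = 307.5 mg/h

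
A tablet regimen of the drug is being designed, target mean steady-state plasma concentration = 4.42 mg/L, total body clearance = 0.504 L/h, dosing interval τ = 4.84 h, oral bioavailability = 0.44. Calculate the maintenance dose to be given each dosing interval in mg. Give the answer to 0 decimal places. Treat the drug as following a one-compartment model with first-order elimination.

25 mg

At steady state, F × (Dose/τ) = Css × CL.
Dose = Css × CL × τ / F = 4.42 × 0.5040 × 4.84 / 0.44 = 24.50 mg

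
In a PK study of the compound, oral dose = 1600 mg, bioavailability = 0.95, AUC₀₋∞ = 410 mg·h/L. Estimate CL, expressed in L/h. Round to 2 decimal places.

3.71 L/h

CL = F·Dose / AUC = 0.95 × 1600 / 410 = 3.707 L/h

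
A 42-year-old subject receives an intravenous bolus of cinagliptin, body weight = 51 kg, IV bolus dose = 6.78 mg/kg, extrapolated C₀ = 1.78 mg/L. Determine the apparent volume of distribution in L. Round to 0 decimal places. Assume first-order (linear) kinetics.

Dose = 6.78 × 51 = 345.8 mg
Vd = Dose / C₀ = 345.8 / 1.78 = 194.3 L

194 L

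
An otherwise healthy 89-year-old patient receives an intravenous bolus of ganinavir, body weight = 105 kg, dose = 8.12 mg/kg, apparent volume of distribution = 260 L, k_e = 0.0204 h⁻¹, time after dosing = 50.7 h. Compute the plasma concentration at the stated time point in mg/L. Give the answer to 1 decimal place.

1.2 mg/L

Total dose = 8.12 × 105 = 852.6 mg
C₀ = Dose / Vd = 852.6 / 260 = 3.279 mg/L
C = C₀ · e^(−k·t) = 3.279 × e^(−0.02040 × 50.7)
  = 3.279 × 0.3555 = 1.166 mg/L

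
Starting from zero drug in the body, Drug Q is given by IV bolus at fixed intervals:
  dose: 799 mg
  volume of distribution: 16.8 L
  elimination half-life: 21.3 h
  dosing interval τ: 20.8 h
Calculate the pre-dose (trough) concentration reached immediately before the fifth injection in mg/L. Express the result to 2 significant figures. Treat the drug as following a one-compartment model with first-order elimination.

46 mg/L

C₀ per dose = Dose / Vd = 799 / 16.8 = 47.56 mg/L
k = ln2 / t½ = 0.693147 / 21.3 = 0.03254 h⁻¹
Fraction remaining after one interval: r = e^(−kτ) = e^(−0.03254 × 20.8) = 0.5082
Before dose 5, 4 doses have been given (aged 1τ, 2τ, 3τ, 4τ).
C_trough = C₀ × (r + r² + … + r^4) = C₀ × r(1−r^4)/(1−r)
        = 47.56 × 0.5082 × (1 − 0.06670) / (1 − 0.5082) = 45.87 mg/L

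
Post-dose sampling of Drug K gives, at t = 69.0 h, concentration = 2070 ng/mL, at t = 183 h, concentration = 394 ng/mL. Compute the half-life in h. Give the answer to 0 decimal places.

48 h

k = ln(C₁/C₂) / (t₂ − t₁) = ln(2070/394) / (183 − 69.0)
  = 1.659 / 114.0 = 0.01455 h⁻¹
t½ = ln2 / k = 0.693147 / 0.01455 = 47.64 h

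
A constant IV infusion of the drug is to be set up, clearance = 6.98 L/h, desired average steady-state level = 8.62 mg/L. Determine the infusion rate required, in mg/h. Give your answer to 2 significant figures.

At steady state, infusion rate R₀ = Css × CL = 8.62 × 6.980 = 60.17 mg/h

60 mg/h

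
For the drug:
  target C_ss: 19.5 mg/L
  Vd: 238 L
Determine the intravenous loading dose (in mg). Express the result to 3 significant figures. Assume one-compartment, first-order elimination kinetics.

LD = Css × Vd = 19.5 × 238 = 4641 mg

4640 mg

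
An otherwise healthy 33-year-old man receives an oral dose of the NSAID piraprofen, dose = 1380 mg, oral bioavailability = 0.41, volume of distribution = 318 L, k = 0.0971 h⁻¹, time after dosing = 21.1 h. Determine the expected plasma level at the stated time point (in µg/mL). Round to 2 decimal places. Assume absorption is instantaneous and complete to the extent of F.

0.23 µg/mL

Amount reaching circulation = F × Dose = 0.41 × 1380 = 565.8 mg
C₀ = F·Dose / Vd = 565.8 / 318 = 1.779 mg/L
C = C₀ · e^(−k·t) = 1.779 × e^(−0.09710 × 21.1)
  = 1.779 × 0.1289 = 0.2293 mg/L
(0.2293 mg/L = 0.2293 µg/mL)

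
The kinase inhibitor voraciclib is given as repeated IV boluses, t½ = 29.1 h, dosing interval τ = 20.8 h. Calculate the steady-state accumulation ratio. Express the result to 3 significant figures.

2.56

k = ln2 / t½ = 0.693147 / 29.1 = 0.02382 h⁻¹
e^(−kτ) = e^(−0.02382 × 20.8) = 0.6093
Accumulation ratio R = 1 / (1 − e^(−kτ)) = 1 / (1 − 0.6093) = 2.560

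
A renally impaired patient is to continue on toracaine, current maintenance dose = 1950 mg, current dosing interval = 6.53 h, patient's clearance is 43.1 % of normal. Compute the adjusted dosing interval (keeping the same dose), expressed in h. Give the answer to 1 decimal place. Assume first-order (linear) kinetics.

To keep the same average steady-state level, dosing rate must scale with clearance.
CL ratio = 43.1 / 100 = 0.4310
New interval (same dose) = 6.53 / 0.4310 = 15.15 h

15.2 h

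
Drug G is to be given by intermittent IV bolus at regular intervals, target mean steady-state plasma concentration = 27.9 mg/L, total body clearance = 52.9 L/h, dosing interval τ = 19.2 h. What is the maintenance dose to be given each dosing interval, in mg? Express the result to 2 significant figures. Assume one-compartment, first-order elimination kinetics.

At steady state, Dose/τ = Css × CL.
Dose = Css × CL × τ = 27.9 × 52.90 × 19.2 = 28340 mg

28000 mg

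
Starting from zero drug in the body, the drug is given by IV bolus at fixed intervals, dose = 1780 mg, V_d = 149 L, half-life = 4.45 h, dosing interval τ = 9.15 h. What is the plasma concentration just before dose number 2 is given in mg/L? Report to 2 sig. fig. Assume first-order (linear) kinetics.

C₀ per dose = Dose / Vd = 1780 / 149 = 11.95 mg/L
k = ln2 / t½ = 0.693147 / 4.45 = 0.1558 h⁻¹
Fraction remaining after one interval: r = e^(−kτ) = e^(−0.1558 × 9.15) = 0.2404
Before dose 2, 1 dose has been given (aged 1τ).
C_trough = C₀ × r = 11.95 × 0.2404 = 2.873 mg/L

2.9 mg/L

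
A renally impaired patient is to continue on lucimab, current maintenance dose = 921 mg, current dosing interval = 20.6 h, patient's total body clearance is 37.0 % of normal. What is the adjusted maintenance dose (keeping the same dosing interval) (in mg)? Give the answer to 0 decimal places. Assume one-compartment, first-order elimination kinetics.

To keep the same average steady-state level, dosing rate must scale with clearance.
CL ratio = 37.0 / 100 = 0.3700
New dose (same interval) = 921 × 0.3700 = 340.8 mg

341 mg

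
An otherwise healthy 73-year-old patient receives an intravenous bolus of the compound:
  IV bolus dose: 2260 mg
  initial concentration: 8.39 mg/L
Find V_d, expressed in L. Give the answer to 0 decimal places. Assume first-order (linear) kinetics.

269 L

Vd = Dose / C₀ = 2260 / 8.39 = 269.4 L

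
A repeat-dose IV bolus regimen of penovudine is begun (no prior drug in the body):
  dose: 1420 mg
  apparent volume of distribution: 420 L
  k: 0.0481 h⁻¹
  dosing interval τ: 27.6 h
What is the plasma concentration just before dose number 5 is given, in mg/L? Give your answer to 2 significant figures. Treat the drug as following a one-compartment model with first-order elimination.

C₀ per dose = Dose / Vd = 1420 / 420 = 3.381 mg/L
Fraction remaining after one interval: r = e^(−kτ) = e^(−0.04810 × 27.6) = 0.2651
Before dose 5, 4 doses have been given (aged 1τ, 2τ, 3τ, 4τ).
C_trough = C₀ × (r + r² + … + r^4) = C₀ × r(1−r^4)/(1−r)
        = 3.381 × 0.2651 × (1 − 0.004939) / (1 − 0.2651) = 1.214 mg/L

1.2 mg/L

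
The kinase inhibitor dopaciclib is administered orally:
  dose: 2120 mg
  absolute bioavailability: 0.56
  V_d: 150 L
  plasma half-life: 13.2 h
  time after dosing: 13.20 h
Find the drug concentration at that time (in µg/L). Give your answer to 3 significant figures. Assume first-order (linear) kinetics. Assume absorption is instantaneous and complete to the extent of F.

Amount reaching circulation = F × Dose = 0.56 × 2120 = 1187 mg
C₀ = F·Dose / Vd = 1187 / 150 = 7.913 mg/L
k = ln2 / t½ = 0.693147 / 13.2 = 0.05251 h⁻¹
t / t½ = 13.20 / 13.2 = 1 half-lives
C = C₀ × (1/2)^1 = 7.913 × 0.5000 = 3.957 mg/L
Convert: 3.957 mg/L × 1000 = 3957 µg/L

3960 µg/L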